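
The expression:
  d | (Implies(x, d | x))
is always true.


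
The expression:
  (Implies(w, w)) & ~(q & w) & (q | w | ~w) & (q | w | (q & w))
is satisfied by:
  {q: True, w: False}
  {w: True, q: False}


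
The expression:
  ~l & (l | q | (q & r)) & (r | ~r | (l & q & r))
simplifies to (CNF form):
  q & ~l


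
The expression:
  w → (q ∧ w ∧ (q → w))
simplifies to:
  q ∨ ¬w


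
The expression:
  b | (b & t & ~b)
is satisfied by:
  {b: True}


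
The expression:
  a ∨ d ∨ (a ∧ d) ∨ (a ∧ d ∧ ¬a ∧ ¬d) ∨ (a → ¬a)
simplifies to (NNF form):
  True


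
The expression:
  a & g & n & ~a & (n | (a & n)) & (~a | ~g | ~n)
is never true.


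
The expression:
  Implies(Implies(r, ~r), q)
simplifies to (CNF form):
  q | r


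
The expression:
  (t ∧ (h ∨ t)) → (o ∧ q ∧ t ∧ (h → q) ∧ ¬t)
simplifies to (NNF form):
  ¬t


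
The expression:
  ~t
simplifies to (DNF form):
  ~t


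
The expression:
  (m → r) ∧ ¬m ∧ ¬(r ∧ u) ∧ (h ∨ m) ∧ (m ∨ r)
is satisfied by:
  {h: True, r: True, u: False, m: False}


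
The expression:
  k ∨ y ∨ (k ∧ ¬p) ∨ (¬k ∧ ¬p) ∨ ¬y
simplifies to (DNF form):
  True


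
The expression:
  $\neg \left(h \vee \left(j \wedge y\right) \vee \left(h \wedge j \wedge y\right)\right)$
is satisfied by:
  {h: False, y: False, j: False}
  {j: True, h: False, y: False}
  {y: True, h: False, j: False}


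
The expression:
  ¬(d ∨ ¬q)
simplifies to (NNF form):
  q ∧ ¬d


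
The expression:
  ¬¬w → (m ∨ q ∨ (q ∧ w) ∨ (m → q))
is always true.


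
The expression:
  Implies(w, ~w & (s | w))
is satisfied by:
  {w: False}


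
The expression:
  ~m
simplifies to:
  ~m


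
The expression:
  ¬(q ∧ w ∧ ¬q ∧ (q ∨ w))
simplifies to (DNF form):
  True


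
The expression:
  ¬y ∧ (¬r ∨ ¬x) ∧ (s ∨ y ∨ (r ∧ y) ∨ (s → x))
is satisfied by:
  {y: False, x: False, r: False}
  {r: True, y: False, x: False}
  {x: True, y: False, r: False}


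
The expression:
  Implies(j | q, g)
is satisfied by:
  {g: True, j: False, q: False}
  {q: True, g: True, j: False}
  {g: True, j: True, q: False}
  {q: True, g: True, j: True}
  {q: False, j: False, g: False}


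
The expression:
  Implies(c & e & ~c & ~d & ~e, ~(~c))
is always true.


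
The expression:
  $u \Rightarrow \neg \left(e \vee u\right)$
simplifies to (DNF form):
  $\neg u$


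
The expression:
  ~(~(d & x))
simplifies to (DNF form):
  d & x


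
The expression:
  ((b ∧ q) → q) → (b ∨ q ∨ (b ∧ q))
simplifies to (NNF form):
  b ∨ q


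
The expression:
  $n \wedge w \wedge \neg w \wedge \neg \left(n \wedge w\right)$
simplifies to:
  $\text{False}$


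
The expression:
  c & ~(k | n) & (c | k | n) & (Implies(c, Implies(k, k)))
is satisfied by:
  {c: True, n: False, k: False}


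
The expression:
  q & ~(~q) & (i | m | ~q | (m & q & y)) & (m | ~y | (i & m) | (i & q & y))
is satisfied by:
  {i: True, m: True, q: True}
  {i: True, q: True, m: False}
  {m: True, q: True, i: False}


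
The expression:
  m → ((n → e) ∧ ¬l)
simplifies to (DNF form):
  (e ∧ ¬l) ∨ (¬l ∧ ¬n) ∨ ¬m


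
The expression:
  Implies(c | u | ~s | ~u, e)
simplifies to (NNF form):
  e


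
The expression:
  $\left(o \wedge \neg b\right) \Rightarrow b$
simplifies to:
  $b \vee \neg o$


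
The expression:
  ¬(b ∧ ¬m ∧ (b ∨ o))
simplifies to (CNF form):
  m ∨ ¬b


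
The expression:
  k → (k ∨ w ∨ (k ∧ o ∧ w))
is always true.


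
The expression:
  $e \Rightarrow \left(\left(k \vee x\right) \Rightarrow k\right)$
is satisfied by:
  {k: True, e: False, x: False}
  {e: False, x: False, k: False}
  {x: True, k: True, e: False}
  {x: True, e: False, k: False}
  {k: True, e: True, x: False}
  {e: True, k: False, x: False}
  {x: True, e: True, k: True}


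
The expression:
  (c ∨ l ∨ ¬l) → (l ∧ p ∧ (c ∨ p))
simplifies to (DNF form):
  l ∧ p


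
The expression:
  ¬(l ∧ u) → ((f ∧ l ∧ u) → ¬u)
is always true.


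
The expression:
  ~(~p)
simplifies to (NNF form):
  p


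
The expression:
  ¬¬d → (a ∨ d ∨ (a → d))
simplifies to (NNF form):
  True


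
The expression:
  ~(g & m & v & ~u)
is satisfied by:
  {u: True, g: False, m: False, v: False}
  {u: False, g: False, m: False, v: False}
  {v: True, u: True, g: False, m: False}
  {v: True, u: False, g: False, m: False}
  {u: True, m: True, v: False, g: False}
  {m: True, v: False, g: False, u: False}
  {v: True, m: True, u: True, g: False}
  {v: True, m: True, u: False, g: False}
  {u: True, g: True, v: False, m: False}
  {g: True, v: False, m: False, u: False}
  {u: True, v: True, g: True, m: False}
  {v: True, g: True, u: False, m: False}
  {u: True, m: True, g: True, v: False}
  {m: True, g: True, v: False, u: False}
  {v: True, m: True, g: True, u: True}


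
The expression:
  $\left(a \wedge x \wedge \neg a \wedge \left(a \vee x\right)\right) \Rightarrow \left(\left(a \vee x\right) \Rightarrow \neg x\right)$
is always true.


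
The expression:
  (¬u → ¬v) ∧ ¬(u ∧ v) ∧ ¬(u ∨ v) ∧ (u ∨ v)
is never true.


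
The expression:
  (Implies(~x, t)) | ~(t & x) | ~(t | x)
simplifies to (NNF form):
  True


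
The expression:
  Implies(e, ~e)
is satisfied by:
  {e: False}


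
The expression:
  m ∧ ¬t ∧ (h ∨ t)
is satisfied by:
  {h: True, m: True, t: False}


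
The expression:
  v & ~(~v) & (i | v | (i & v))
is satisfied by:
  {v: True}


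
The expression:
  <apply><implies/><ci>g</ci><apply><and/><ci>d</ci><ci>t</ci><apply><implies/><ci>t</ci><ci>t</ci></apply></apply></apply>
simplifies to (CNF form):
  <apply><and/><apply><or/><ci>d</ci><apply><not/><ci>g</ci></apply></apply><apply><or/><ci>t</ci><apply><not/><ci>g</ci></apply></apply></apply>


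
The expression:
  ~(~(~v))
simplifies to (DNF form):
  ~v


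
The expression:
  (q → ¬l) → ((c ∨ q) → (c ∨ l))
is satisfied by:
  {c: True, l: True, q: False}
  {c: True, l: False, q: False}
  {l: True, c: False, q: False}
  {c: False, l: False, q: False}
  {q: True, c: True, l: True}
  {q: True, c: True, l: False}
  {q: True, l: True, c: False}


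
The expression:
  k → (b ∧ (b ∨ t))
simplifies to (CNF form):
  b ∨ ¬k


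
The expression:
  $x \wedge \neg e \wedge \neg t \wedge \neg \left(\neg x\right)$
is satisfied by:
  {x: True, e: False, t: False}


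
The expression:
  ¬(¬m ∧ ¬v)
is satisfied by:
  {m: True, v: True}
  {m: True, v: False}
  {v: True, m: False}


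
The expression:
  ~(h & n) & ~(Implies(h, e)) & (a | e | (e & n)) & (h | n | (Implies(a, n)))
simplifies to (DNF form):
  a & h & ~e & ~n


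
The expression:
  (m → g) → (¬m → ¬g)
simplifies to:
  m ∨ ¬g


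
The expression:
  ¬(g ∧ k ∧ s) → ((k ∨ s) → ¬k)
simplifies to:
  (g ∧ s) ∨ ¬k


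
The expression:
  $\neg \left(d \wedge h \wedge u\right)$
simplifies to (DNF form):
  $\neg d \vee \neg h \vee \neg u$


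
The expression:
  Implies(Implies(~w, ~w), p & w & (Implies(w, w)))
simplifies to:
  p & w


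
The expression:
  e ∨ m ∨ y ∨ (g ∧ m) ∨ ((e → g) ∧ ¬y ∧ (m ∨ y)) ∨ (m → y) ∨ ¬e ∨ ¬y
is always true.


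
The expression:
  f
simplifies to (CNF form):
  f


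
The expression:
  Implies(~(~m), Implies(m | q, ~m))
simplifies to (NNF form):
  ~m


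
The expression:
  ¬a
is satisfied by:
  {a: False}


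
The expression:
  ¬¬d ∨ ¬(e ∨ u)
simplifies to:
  d ∨ (¬e ∧ ¬u)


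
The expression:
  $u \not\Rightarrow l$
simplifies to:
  $u \wedge \neg l$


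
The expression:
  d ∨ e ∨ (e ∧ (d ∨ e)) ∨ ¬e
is always true.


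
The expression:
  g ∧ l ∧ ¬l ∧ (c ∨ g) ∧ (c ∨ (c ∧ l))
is never true.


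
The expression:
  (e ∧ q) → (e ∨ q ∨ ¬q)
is always true.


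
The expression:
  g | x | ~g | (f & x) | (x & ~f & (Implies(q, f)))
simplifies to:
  True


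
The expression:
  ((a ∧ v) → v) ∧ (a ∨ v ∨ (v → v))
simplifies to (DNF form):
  True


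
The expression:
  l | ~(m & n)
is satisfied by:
  {l: True, m: False, n: False}
  {m: False, n: False, l: False}
  {n: True, l: True, m: False}
  {n: True, m: False, l: False}
  {l: True, m: True, n: False}
  {m: True, l: False, n: False}
  {n: True, m: True, l: True}


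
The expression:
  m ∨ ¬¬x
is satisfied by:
  {x: True, m: True}
  {x: True, m: False}
  {m: True, x: False}


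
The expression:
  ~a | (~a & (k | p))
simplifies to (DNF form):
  ~a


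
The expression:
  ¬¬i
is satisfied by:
  {i: True}


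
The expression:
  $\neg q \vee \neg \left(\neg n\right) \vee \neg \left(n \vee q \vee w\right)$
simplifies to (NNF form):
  $n \vee \neg q$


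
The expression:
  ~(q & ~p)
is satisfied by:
  {p: True, q: False}
  {q: False, p: False}
  {q: True, p: True}


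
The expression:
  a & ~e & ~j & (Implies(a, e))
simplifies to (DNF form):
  False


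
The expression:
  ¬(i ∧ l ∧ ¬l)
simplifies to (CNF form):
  True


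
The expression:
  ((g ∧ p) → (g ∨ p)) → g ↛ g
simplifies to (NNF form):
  False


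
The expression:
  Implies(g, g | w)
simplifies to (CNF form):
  True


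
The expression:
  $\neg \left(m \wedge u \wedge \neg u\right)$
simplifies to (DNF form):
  $\text{True}$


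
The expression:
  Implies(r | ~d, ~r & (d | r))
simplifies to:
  d & ~r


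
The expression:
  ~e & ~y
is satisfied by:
  {e: False, y: False}


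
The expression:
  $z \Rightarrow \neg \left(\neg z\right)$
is always true.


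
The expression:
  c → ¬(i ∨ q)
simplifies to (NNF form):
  (¬i ∧ ¬q) ∨ ¬c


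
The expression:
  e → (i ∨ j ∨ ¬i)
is always true.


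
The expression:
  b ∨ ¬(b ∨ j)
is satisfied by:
  {b: True, j: False}
  {j: False, b: False}
  {j: True, b: True}


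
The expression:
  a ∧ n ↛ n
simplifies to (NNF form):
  False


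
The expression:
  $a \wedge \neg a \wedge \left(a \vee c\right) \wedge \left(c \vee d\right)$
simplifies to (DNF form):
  $\text{False}$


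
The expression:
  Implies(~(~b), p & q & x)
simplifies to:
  ~b | (p & q & x)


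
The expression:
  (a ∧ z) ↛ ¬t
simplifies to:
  a ∧ t ∧ z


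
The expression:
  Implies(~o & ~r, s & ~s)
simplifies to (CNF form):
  o | r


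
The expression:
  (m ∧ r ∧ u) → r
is always true.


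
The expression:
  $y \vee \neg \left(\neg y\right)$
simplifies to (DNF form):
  $y$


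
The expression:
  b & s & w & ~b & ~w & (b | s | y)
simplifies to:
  False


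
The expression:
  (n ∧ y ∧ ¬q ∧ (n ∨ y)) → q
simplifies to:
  q ∨ ¬n ∨ ¬y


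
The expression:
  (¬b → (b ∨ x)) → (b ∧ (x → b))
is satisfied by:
  {b: True, x: False}
  {x: False, b: False}
  {x: True, b: True}


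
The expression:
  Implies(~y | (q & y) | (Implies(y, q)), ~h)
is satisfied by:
  {y: True, h: False, q: False}
  {y: False, h: False, q: False}
  {q: True, y: True, h: False}
  {q: True, y: False, h: False}
  {h: True, y: True, q: False}


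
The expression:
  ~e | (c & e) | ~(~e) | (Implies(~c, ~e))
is always true.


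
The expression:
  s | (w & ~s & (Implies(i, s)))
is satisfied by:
  {s: True, w: True, i: False}
  {s: True, w: False, i: False}
  {i: True, s: True, w: True}
  {i: True, s: True, w: False}
  {w: True, i: False, s: False}


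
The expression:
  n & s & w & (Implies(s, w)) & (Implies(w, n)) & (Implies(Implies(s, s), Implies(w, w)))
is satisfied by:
  {w: True, n: True, s: True}


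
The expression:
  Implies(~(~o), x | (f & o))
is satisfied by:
  {x: True, f: True, o: False}
  {x: True, f: False, o: False}
  {f: True, x: False, o: False}
  {x: False, f: False, o: False}
  {x: True, o: True, f: True}
  {x: True, o: True, f: False}
  {o: True, f: True, x: False}


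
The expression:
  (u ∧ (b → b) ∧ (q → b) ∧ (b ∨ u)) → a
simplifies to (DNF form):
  a ∨ (q ∧ ¬b) ∨ ¬u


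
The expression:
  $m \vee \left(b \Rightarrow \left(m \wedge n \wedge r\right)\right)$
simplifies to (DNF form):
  $m \vee \neg b$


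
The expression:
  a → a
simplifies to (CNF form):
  True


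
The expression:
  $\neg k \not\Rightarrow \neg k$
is never true.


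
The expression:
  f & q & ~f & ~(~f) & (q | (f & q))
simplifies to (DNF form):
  False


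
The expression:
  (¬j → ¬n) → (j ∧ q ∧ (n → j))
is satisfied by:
  {n: True, q: True, j: False}
  {n: True, q: False, j: False}
  {n: True, j: True, q: True}
  {j: True, q: True, n: False}


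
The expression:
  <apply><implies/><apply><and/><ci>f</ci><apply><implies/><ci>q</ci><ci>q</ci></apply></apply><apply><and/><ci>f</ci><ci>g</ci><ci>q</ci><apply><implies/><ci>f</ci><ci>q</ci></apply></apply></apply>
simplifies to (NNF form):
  <apply><or/><apply><not/><ci>f</ci></apply><apply><and/><ci>g</ci><ci>q</ci></apply></apply>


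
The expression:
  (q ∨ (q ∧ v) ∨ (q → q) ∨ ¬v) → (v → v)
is always true.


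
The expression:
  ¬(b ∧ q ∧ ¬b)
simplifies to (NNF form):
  True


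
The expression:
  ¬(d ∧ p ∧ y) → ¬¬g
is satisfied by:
  {g: True, p: True, y: True, d: True}
  {g: True, p: True, y: True, d: False}
  {g: True, p: True, d: True, y: False}
  {g: True, p: True, d: False, y: False}
  {g: True, y: True, d: True, p: False}
  {g: True, y: True, d: False, p: False}
  {g: True, y: False, d: True, p: False}
  {g: True, y: False, d: False, p: False}
  {p: True, y: True, d: True, g: False}


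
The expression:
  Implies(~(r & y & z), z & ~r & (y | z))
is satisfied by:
  {z: True, y: True, r: False}
  {z: True, y: False, r: False}
  {z: True, r: True, y: True}


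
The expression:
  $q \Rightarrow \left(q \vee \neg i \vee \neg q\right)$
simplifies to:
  $\text{True}$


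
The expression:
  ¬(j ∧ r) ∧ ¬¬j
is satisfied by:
  {j: True, r: False}


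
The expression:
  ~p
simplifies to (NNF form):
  ~p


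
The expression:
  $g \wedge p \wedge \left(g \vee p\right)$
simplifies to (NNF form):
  $g \wedge p$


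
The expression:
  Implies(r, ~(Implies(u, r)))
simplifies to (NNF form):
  ~r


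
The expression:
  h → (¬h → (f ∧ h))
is always true.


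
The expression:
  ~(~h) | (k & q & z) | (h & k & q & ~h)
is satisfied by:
  {z: True, h: True, k: True, q: True}
  {z: True, h: True, k: True, q: False}
  {z: True, h: True, q: True, k: False}
  {z: True, h: True, q: False, k: False}
  {h: True, k: True, q: True, z: False}
  {h: True, k: True, q: False, z: False}
  {h: True, k: False, q: True, z: False}
  {h: True, k: False, q: False, z: False}
  {z: True, k: True, q: True, h: False}


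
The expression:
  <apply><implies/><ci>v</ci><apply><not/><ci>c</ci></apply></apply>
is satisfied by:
  {v: False, c: False}
  {c: True, v: False}
  {v: True, c: False}


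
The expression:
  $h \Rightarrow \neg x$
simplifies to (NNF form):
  $\neg h \vee \neg x$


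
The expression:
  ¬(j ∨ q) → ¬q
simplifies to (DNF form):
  True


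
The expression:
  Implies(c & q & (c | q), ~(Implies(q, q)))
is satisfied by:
  {c: False, q: False}
  {q: True, c: False}
  {c: True, q: False}


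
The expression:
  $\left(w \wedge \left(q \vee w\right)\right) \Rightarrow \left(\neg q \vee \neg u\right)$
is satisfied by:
  {w: False, u: False, q: False}
  {q: True, w: False, u: False}
  {u: True, w: False, q: False}
  {q: True, u: True, w: False}
  {w: True, q: False, u: False}
  {q: True, w: True, u: False}
  {u: True, w: True, q: False}


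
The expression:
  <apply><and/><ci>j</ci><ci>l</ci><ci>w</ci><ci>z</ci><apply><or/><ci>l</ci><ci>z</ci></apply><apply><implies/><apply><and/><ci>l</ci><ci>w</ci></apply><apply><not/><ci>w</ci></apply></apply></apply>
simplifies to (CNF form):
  <false/>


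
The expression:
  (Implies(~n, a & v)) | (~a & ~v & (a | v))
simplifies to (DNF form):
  n | (a & v)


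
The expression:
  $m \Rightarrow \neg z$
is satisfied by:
  {m: False, z: False}
  {z: True, m: False}
  {m: True, z: False}


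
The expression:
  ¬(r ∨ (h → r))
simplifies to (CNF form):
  h ∧ ¬r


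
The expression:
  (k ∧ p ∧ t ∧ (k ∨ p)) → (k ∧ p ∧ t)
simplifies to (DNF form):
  True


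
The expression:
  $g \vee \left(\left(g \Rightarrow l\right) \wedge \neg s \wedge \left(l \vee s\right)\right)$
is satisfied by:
  {l: True, g: True, s: False}
  {g: True, s: False, l: False}
  {l: True, g: True, s: True}
  {g: True, s: True, l: False}
  {l: True, s: False, g: False}


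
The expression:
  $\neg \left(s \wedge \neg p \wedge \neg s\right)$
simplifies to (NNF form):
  $\text{True}$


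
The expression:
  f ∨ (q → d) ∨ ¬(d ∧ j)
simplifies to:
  True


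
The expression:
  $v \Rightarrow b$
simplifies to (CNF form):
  $b \vee \neg v$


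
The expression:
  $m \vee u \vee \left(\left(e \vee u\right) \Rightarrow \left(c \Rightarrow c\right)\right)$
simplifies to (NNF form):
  $\text{True}$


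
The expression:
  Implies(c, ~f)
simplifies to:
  ~c | ~f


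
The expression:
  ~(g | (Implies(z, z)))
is never true.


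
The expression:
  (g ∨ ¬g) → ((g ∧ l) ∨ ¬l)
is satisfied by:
  {g: True, l: False}
  {l: False, g: False}
  {l: True, g: True}


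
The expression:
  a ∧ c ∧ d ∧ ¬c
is never true.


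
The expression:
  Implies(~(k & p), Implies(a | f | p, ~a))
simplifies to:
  ~a | (k & p)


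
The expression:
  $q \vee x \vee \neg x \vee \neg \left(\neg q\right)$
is always true.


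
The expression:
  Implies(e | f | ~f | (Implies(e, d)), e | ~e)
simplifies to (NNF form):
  True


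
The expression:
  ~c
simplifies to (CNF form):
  ~c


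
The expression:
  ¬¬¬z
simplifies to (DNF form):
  ¬z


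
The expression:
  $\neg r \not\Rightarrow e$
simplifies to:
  $\neg e \wedge \neg r$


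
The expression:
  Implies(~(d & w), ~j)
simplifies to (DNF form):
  ~j | (d & w)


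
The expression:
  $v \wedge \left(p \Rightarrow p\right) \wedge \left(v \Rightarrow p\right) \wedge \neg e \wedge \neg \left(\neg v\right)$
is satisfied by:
  {p: True, v: True, e: False}


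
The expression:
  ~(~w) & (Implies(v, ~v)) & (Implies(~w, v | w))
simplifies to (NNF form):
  w & ~v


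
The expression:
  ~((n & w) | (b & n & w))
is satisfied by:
  {w: False, n: False}
  {n: True, w: False}
  {w: True, n: False}


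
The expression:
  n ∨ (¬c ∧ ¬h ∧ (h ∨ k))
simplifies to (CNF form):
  (k ∨ n) ∧ (n ∨ ¬c) ∧ (n ∨ ¬h)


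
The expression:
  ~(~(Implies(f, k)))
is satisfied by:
  {k: True, f: False}
  {f: False, k: False}
  {f: True, k: True}


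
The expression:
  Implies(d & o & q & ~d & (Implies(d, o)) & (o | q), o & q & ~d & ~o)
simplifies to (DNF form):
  True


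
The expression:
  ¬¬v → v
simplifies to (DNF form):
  True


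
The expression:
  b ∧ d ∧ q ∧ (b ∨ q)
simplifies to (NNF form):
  b ∧ d ∧ q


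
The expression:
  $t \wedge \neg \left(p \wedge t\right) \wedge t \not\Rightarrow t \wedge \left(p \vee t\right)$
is never true.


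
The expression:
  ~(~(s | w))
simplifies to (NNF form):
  s | w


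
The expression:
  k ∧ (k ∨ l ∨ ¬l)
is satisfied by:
  {k: True}


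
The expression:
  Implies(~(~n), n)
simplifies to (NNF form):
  True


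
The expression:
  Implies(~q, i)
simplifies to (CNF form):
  i | q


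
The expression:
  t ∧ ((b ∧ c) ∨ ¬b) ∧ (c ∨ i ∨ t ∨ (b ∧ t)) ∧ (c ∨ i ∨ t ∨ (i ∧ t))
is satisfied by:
  {t: True, c: True, b: False}
  {t: True, c: False, b: False}
  {t: True, b: True, c: True}


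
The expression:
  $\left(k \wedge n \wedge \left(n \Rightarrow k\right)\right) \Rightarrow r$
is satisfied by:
  {r: True, k: False, n: False}
  {k: False, n: False, r: False}
  {r: True, n: True, k: False}
  {n: True, k: False, r: False}
  {r: True, k: True, n: False}
  {k: True, r: False, n: False}
  {r: True, n: True, k: True}


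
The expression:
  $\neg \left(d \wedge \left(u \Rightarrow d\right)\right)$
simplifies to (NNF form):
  $\neg d$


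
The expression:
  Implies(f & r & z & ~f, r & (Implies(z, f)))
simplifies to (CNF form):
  True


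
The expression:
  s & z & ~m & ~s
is never true.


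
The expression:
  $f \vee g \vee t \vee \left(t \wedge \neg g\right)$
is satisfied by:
  {t: True, g: True, f: True}
  {t: True, g: True, f: False}
  {t: True, f: True, g: False}
  {t: True, f: False, g: False}
  {g: True, f: True, t: False}
  {g: True, f: False, t: False}
  {f: True, g: False, t: False}


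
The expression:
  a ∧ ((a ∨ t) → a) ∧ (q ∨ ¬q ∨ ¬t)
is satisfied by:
  {a: True}


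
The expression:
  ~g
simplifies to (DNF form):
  ~g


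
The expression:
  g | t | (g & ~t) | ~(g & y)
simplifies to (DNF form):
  True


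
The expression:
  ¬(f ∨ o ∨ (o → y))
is never true.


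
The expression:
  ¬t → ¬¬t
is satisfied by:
  {t: True}


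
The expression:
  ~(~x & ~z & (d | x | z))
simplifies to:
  x | z | ~d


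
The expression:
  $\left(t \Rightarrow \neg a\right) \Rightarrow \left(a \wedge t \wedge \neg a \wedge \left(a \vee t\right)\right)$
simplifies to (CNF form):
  $a \wedge t$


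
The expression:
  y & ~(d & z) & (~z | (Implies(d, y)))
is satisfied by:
  {y: True, z: False, d: False}
  {d: True, y: True, z: False}
  {z: True, y: True, d: False}


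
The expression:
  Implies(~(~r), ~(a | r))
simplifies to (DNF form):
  ~r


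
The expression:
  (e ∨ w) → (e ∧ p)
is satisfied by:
  {p: True, w: False, e: False}
  {w: False, e: False, p: False}
  {p: True, e: True, w: False}
  {p: True, w: True, e: True}


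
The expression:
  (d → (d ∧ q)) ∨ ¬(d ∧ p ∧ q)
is always true.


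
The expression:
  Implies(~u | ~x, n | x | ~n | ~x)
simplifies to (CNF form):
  True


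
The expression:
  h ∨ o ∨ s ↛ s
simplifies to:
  h ∨ o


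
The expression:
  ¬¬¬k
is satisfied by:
  {k: False}


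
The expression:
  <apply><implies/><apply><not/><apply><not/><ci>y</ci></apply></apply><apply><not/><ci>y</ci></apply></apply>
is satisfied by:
  {y: False}


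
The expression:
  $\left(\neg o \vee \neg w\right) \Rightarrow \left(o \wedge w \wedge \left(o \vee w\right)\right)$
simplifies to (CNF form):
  $o \wedge w$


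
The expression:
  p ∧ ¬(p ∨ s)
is never true.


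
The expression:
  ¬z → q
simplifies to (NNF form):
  q ∨ z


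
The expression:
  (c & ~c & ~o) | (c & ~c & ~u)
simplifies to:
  False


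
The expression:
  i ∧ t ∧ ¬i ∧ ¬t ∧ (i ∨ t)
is never true.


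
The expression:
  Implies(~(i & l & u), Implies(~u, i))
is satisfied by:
  {i: True, u: True}
  {i: True, u: False}
  {u: True, i: False}


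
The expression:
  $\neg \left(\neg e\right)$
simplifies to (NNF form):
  $e$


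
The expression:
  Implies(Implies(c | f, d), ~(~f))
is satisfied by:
  {f: True, c: True, d: False}
  {f: True, c: False, d: False}
  {d: True, f: True, c: True}
  {d: True, f: True, c: False}
  {c: True, d: False, f: False}


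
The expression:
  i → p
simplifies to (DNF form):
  p ∨ ¬i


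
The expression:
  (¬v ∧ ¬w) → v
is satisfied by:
  {v: True, w: True}
  {v: True, w: False}
  {w: True, v: False}


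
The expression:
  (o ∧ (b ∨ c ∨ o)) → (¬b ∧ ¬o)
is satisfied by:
  {o: False}


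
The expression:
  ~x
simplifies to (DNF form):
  ~x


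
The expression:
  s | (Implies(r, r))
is always true.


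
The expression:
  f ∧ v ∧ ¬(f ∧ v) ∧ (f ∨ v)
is never true.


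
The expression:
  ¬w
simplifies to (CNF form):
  ¬w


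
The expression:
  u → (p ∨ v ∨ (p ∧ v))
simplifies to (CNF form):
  p ∨ v ∨ ¬u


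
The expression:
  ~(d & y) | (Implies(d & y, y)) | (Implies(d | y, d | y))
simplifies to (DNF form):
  True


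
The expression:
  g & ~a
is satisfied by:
  {g: True, a: False}


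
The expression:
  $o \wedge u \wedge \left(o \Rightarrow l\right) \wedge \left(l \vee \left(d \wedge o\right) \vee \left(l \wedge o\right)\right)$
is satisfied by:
  {u: True, o: True, l: True}


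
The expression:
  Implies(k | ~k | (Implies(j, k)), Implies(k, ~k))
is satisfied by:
  {k: False}


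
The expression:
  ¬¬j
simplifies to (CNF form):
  j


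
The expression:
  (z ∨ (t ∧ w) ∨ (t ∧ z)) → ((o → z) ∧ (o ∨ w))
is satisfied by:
  {z: False, w: False, o: False, t: False}
  {t: True, z: False, w: False, o: False}
  {o: True, z: False, w: False, t: False}
  {t: True, o: True, z: False, w: False}
  {w: True, t: False, z: False, o: False}
  {t: True, w: True, z: False, o: False}
  {o: True, w: True, t: False, z: False}
  {o: True, z: True, t: False, w: False}
  {t: True, o: True, z: True, w: False}
  {w: True, z: True, o: False, t: False}
  {t: True, w: True, z: True, o: False}
  {o: True, w: True, z: True, t: False}
  {t: True, o: True, w: True, z: True}


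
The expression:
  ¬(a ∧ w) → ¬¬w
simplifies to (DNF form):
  w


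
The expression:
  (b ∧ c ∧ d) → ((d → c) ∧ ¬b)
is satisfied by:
  {c: False, d: False, b: False}
  {b: True, c: False, d: False}
  {d: True, c: False, b: False}
  {b: True, d: True, c: False}
  {c: True, b: False, d: False}
  {b: True, c: True, d: False}
  {d: True, c: True, b: False}


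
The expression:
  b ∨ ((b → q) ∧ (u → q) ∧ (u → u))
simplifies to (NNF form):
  b ∨ q ∨ ¬u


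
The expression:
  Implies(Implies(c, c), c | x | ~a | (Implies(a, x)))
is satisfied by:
  {x: True, c: True, a: False}
  {x: True, c: False, a: False}
  {c: True, x: False, a: False}
  {x: False, c: False, a: False}
  {x: True, a: True, c: True}
  {x: True, a: True, c: False}
  {a: True, c: True, x: False}


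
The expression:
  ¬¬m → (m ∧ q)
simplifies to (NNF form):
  q ∨ ¬m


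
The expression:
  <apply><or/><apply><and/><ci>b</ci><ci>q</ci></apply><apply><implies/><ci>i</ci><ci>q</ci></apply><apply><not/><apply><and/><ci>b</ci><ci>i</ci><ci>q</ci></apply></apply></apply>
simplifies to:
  <true/>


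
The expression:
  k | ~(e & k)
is always true.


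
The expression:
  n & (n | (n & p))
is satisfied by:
  {n: True}


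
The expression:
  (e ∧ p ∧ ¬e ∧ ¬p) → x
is always true.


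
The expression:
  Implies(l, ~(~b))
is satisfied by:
  {b: True, l: False}
  {l: False, b: False}
  {l: True, b: True}


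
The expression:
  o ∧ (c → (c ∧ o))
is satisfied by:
  {o: True}


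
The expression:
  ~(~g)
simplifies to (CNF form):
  g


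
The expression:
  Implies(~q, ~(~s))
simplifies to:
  q | s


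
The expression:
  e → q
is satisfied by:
  {q: True, e: False}
  {e: False, q: False}
  {e: True, q: True}


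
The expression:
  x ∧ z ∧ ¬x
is never true.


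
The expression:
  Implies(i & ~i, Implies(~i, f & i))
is always true.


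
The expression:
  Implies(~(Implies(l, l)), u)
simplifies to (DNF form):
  True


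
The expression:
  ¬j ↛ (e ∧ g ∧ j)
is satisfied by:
  {j: False}


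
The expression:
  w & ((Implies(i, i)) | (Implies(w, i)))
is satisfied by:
  {w: True}


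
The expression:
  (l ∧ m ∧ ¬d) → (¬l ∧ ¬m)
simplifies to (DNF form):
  d ∨ ¬l ∨ ¬m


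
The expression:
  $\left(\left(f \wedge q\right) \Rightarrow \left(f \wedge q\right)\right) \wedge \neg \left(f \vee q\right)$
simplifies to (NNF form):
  $\neg f \wedge \neg q$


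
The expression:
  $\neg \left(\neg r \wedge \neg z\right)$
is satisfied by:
  {r: True, z: True}
  {r: True, z: False}
  {z: True, r: False}


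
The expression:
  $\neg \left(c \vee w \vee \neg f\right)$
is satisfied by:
  {f: True, w: False, c: False}


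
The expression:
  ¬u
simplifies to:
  ¬u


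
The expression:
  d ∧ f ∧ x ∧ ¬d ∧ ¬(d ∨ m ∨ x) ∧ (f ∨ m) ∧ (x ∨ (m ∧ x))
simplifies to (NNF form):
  False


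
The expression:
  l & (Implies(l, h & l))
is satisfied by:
  {h: True, l: True}


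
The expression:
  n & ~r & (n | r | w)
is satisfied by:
  {n: True, r: False}


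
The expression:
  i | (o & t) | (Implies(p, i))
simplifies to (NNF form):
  i | ~p | (o & t)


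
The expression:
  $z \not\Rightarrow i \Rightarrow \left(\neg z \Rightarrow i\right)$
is always true.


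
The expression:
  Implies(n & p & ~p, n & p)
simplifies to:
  True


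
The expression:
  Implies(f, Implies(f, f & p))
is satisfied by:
  {p: True, f: False}
  {f: False, p: False}
  {f: True, p: True}


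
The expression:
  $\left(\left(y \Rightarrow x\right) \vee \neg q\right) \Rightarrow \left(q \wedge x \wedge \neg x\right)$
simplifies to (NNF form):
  $q \wedge y \wedge \neg x$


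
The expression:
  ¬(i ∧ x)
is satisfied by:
  {x: False, i: False}
  {i: True, x: False}
  {x: True, i: False}


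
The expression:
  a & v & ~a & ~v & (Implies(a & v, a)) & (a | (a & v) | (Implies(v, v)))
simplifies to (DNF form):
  False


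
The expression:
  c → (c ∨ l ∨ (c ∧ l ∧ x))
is always true.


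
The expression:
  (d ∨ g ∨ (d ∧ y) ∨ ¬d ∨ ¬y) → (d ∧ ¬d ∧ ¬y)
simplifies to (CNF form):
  False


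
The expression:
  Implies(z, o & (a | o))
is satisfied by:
  {o: True, z: False}
  {z: False, o: False}
  {z: True, o: True}


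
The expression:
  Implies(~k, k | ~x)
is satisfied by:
  {k: True, x: False}
  {x: False, k: False}
  {x: True, k: True}


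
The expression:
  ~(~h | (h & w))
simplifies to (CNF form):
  h & ~w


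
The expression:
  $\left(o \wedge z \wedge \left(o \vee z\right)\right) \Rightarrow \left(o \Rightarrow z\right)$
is always true.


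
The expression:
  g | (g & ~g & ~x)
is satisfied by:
  {g: True}


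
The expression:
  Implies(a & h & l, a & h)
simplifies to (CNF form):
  True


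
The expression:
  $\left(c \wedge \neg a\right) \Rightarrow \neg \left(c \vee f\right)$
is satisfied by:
  {a: True, c: False}
  {c: False, a: False}
  {c: True, a: True}


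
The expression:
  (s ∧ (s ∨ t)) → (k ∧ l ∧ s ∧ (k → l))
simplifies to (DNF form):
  (k ∧ l) ∨ ¬s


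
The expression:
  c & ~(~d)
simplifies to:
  c & d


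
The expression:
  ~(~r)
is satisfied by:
  {r: True}


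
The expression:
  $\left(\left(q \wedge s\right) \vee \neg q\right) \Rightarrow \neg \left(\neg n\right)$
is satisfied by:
  {n: True, q: True, s: False}
  {n: True, s: False, q: False}
  {n: True, q: True, s: True}
  {n: True, s: True, q: False}
  {q: True, s: False, n: False}


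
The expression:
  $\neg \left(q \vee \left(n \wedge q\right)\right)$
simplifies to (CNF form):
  $\neg q$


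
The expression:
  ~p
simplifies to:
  ~p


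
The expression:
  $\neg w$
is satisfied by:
  {w: False}


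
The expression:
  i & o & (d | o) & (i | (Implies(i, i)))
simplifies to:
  i & o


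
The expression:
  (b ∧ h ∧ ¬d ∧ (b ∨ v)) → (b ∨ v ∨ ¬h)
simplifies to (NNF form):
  True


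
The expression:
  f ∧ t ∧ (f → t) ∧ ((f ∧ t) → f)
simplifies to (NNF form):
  f ∧ t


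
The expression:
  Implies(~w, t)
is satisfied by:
  {t: True, w: True}
  {t: True, w: False}
  {w: True, t: False}


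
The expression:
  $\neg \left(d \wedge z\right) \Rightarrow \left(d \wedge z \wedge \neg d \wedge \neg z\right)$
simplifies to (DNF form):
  $d \wedge z$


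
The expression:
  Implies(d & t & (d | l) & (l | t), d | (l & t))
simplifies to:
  True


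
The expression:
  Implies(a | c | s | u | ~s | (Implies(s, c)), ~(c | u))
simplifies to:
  ~c & ~u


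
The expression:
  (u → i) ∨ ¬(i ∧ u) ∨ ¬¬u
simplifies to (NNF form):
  True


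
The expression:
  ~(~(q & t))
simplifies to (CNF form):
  q & t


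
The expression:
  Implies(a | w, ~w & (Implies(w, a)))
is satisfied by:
  {w: False}


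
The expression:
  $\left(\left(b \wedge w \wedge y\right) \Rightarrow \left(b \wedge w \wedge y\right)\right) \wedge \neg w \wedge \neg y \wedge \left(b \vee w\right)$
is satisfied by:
  {b: True, y: False, w: False}


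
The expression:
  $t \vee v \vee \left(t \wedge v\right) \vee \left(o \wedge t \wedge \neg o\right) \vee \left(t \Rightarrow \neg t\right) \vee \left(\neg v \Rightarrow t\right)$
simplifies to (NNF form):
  $\text{True}$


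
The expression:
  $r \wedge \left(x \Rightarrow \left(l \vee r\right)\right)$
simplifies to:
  $r$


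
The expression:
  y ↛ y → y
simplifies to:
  True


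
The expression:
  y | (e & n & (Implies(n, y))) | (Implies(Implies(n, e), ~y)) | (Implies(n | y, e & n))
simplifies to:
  True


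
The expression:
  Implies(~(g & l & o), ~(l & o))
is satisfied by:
  {g: True, l: False, o: False}
  {l: False, o: False, g: False}
  {o: True, g: True, l: False}
  {o: True, l: False, g: False}
  {g: True, l: True, o: False}
  {l: True, g: False, o: False}
  {o: True, l: True, g: True}


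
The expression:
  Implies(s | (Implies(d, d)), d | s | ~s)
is always true.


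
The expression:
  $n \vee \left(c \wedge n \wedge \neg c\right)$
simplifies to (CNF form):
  $n$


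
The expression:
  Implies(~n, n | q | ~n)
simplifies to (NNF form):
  True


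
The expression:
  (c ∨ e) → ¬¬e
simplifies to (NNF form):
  e ∨ ¬c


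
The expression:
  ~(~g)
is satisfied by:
  {g: True}


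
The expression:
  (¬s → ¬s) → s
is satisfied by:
  {s: True}


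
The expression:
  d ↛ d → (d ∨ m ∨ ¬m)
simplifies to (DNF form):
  True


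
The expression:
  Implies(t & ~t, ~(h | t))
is always true.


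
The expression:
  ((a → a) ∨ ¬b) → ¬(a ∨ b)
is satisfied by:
  {b: False, a: False}


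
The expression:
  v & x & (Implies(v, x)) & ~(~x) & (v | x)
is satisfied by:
  {x: True, v: True}


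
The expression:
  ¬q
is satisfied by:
  {q: False}


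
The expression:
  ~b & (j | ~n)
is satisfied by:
  {j: True, b: False, n: False}
  {j: False, b: False, n: False}
  {n: True, j: True, b: False}


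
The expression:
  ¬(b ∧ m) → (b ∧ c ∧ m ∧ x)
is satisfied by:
  {m: True, b: True}


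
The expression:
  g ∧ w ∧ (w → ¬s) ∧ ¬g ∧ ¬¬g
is never true.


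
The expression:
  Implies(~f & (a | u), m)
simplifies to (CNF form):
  (f | m | ~a) & (f | m | ~u)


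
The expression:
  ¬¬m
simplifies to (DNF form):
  m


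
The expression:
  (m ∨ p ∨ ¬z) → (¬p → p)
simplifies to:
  p ∨ (z ∧ ¬m)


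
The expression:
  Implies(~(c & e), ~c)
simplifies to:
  e | ~c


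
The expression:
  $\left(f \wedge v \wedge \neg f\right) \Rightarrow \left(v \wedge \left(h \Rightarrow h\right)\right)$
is always true.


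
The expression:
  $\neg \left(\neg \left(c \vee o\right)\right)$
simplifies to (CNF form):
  $c \vee o$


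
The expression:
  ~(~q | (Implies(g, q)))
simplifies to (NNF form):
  False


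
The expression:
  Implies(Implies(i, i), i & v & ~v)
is never true.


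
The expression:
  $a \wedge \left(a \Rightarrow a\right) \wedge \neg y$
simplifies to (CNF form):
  $a \wedge \neg y$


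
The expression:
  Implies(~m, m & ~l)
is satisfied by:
  {m: True}


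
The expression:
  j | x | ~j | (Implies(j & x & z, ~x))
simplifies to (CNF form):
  True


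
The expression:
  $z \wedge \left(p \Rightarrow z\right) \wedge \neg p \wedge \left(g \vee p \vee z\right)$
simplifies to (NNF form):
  $z \wedge \neg p$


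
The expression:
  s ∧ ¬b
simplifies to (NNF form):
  s ∧ ¬b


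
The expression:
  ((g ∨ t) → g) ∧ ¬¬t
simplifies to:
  g ∧ t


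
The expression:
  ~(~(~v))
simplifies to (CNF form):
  ~v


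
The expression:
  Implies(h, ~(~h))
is always true.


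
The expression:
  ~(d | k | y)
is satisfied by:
  {d: False, y: False, k: False}


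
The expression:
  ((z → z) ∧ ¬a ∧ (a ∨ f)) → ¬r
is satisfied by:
  {a: True, r: False, f: False}
  {a: False, r: False, f: False}
  {f: True, a: True, r: False}
  {f: True, a: False, r: False}
  {r: True, a: True, f: False}
  {r: True, a: False, f: False}
  {r: True, f: True, a: True}


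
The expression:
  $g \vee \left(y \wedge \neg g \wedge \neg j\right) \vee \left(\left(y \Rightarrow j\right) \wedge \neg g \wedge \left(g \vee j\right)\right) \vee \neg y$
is always true.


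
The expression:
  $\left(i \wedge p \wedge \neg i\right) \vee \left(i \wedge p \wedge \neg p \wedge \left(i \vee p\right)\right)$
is never true.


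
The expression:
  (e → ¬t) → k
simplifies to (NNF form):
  k ∨ (e ∧ t)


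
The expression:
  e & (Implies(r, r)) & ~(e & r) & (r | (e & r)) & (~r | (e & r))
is never true.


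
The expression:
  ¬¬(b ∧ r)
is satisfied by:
  {r: True, b: True}


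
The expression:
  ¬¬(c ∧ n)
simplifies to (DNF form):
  c ∧ n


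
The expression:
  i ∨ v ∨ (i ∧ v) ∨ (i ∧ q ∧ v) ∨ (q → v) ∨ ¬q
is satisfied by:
  {i: True, v: True, q: False}
  {i: True, v: False, q: False}
  {v: True, i: False, q: False}
  {i: False, v: False, q: False}
  {q: True, i: True, v: True}
  {q: True, i: True, v: False}
  {q: True, v: True, i: False}


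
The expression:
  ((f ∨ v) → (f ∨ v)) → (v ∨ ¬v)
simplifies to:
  True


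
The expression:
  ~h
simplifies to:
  ~h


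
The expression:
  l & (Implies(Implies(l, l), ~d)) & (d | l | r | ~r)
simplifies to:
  l & ~d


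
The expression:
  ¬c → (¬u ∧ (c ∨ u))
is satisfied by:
  {c: True}


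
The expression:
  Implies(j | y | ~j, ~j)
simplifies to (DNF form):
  ~j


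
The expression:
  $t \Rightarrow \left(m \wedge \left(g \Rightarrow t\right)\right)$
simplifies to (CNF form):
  $m \vee \neg t$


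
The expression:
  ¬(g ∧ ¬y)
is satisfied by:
  {y: True, g: False}
  {g: False, y: False}
  {g: True, y: True}


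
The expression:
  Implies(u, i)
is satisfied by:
  {i: True, u: False}
  {u: False, i: False}
  {u: True, i: True}


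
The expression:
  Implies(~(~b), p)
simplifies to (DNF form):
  p | ~b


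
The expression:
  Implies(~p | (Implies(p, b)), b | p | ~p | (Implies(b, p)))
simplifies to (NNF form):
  True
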